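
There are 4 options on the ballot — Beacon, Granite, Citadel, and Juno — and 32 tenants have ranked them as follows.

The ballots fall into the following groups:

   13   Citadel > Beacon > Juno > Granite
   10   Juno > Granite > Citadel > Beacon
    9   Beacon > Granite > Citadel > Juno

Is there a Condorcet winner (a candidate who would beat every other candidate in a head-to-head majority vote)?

No

Head-to-head results (32 voters total):
Beacon vs Granite: Beacon wins 22–10.
Beacon vs Citadel: Citadel wins 23–9.
Beacon vs Juno: Beacon wins 22–10.
Granite vs Citadel: Granite wins 19–13.
Granite vs Juno: Juno wins 23–9.
Citadel vs Juno: Citadel wins 22–10.
No candidate beats all others: Beacon beats Granite beats Citadel beats Beacon, a majority cycle.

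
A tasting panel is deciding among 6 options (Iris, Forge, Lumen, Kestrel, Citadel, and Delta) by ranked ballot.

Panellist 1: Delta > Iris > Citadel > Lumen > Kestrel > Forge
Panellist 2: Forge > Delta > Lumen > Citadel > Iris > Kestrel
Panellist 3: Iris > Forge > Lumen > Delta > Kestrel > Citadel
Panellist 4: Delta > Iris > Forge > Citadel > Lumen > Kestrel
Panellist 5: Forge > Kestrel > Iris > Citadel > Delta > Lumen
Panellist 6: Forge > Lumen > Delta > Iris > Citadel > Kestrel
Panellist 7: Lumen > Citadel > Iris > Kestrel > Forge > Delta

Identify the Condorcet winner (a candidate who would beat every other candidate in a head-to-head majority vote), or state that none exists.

Head-to-head results (7 voters total):
Iris vs Forge: Iris wins 4–3.
Iris vs Lumen: Iris wins 4–3.
Iris vs Kestrel: Iris wins 6–1.
Iris vs Citadel: Iris wins 5–2.
Iris vs Delta: Delta wins 4–3.
Forge vs Lumen: Forge wins 5–2.
Forge vs Kestrel: Forge wins 5–2.
Forge vs Citadel: Forge wins 5–2.
Forge vs Delta: Forge wins 5–2.
Lumen vs Kestrel: Lumen wins 6–1.
Lumen vs Citadel: Lumen wins 4–3.
Lumen vs Delta: Delta wins 4–3.
Kestrel vs Citadel: Citadel wins 5–2.
Kestrel vs Delta: Delta wins 5–2.
Citadel vs Delta: Delta wins 5–2.
No candidate beats all others: Iris beats Forge beats Delta beats Iris, a majority cycle.

No Condorcet winner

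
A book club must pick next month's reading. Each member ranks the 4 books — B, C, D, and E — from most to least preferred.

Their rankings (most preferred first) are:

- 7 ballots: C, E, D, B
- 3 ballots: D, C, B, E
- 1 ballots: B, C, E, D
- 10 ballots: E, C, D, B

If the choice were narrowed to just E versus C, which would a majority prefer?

Ballots ranking E above C: 10.
Ballots ranking C above E: 7+3+1 = 11.
C wins the head-to-head, 11–10.

C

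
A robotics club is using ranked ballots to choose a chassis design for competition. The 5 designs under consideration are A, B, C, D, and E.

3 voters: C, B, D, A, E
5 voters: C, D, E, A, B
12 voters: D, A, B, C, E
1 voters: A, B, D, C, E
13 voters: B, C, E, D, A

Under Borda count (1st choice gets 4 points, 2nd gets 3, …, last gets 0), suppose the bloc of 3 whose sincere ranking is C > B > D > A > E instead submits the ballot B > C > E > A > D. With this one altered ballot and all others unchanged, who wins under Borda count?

B

Borda totals with the altered ballot: A 48, B 91, C 81, D 78, E 42.
The winner is unchanged: still B.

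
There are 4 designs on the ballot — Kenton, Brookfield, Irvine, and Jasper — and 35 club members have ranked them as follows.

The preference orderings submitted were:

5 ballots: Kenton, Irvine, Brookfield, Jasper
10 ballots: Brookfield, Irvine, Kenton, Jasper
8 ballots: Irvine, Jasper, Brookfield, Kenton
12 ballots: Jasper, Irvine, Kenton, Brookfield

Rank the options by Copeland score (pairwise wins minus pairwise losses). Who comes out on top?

Pairwise results:
  Kenton vs Brookfield: Brookfield wins 18–17.
  Kenton vs Irvine: Irvine wins 30–5.
  Kenton vs Jasper: Jasper wins 20–15.
  Brookfield vs Irvine: Irvine wins 25–10.
  Brookfield vs Jasper: Jasper wins 20–15.
  Irvine vs Jasper: Irvine wins 23–12.
Copeland scores (wins − losses):
  Kenton: 0 − 3 = -3
  Brookfield: 1 − 2 = -1
  Irvine: 3 − 0 = 3
  Jasper: 2 − 1 = 1
Irvine has the best Copeland score.

Irvine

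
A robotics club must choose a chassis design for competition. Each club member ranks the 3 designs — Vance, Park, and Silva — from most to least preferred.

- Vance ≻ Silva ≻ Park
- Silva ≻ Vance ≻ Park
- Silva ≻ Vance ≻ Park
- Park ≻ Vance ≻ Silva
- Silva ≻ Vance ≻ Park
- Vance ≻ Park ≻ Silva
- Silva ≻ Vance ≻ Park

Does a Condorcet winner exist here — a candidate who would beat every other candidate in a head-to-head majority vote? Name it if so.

Head-to-head results (7 voters total):
Vance vs Park: Vance wins 6–1.
Vance vs Silva: Silva wins 4–3.
Park vs Silva: Silva wins 5–2.
Silva beats each rival — Vance (4–3), Park (5–2) — so Silva is the Condorcet winner.

Silva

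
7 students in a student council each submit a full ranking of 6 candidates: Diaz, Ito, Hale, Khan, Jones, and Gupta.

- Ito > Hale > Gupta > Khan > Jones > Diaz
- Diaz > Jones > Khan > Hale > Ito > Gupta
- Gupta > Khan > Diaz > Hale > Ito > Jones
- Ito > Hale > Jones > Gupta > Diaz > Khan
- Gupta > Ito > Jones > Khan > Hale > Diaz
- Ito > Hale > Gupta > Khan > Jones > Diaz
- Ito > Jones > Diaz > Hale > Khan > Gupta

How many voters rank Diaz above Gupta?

Ballots ranking Diaz above Gupta: 2.
Ballots ranking Gupta above Diaz: 5.
So 2 of 7 voters prefer Diaz to Gupta.

2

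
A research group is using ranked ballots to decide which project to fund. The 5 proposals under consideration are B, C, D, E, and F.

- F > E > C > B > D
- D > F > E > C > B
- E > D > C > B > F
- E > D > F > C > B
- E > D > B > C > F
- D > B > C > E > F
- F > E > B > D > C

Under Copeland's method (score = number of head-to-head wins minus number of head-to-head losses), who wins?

Pairwise results:
  B vs C: C wins 4–3.
  B vs D: D wins 5–2.
  B vs E: E wins 6–1.
  B vs F: F wins 4–3.
  C vs D: D wins 6–1.
  C vs E: E wins 6–1.
  C vs F: F wins 4–3.
  D vs E: E wins 5–2.
  D vs F: D wins 5–2.
  E vs F: E wins 4–3.
Copeland scores (wins − losses):
  B: 0 − 4 = -4
  C: 1 − 3 = -2
  D: 3 − 1 = 2
  E: 4 − 0 = 4
  F: 2 − 2 = 0
E has the best Copeland score.

E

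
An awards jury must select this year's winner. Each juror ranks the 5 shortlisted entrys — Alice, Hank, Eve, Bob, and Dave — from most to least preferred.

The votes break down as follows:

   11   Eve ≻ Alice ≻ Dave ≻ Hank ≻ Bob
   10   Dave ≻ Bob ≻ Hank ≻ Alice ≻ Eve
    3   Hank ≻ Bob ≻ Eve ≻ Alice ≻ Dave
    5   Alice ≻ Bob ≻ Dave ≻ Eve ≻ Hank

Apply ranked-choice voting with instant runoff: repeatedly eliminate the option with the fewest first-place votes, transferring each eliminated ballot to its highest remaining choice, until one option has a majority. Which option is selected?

Dave

Round 1: Eve 11, Dave 10, Alice 5, Hank 3, Bob 0. Bob has the fewest and is eliminated.
Round 2: Eve 11, Dave 10, Alice 5, Hank 3. Hank has the fewest and is eliminated.
Round 3: Eve 14, Dave 10, Alice 5. Alice has the fewest and is eliminated.
Round 4: Dave 15, Eve 14. Dave has a majority.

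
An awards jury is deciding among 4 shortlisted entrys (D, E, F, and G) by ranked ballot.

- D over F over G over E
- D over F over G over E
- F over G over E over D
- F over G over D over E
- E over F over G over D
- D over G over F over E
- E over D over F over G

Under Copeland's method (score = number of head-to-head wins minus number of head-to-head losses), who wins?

D

Pairwise results:
  D vs E: D wins 4–3.
  D vs F: D wins 4–3.
  D vs G: D wins 4–3.
  E vs F: F wins 5–2.
  E vs G: G wins 5–2.
  F vs G: F wins 6–1.
Copeland scores (wins − losses):
  D: 3 − 0 = 3
  E: 0 − 3 = -3
  F: 2 − 1 = 1
  G: 1 − 2 = -1
D has the best Copeland score.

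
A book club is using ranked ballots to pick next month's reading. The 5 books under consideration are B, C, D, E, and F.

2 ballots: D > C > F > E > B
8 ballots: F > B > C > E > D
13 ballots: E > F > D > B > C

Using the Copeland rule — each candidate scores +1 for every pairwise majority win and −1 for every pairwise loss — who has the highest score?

Pairwise results:
  B vs C: B wins 21–2.
  B vs D: D wins 15–8.
  B vs E: E wins 15–8.
  B vs F: F wins 23–0.
  C vs D: D wins 15–8.
  C vs E: E wins 13–10.
  C vs F: F wins 21–2.
  D vs E: E wins 21–2.
  D vs F: F wins 21–2.
  E vs F: E wins 13–10.
Copeland scores (wins − losses):
  B: 1 − 3 = -2
  C: 0 − 4 = -4
  D: 2 − 2 = 0
  E: 4 − 0 = 4
  F: 3 − 1 = 2
E has the best Copeland score.

E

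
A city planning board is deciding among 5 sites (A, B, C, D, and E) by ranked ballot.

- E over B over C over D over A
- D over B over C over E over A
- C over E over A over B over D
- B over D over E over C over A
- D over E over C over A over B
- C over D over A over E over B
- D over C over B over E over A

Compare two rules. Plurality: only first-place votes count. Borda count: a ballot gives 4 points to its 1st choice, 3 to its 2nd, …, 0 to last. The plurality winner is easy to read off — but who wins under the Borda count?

D

Plurality first-place counts: A 0, B 1, C 2, D 3, E 1 → D.
Borda totals: A 5, B 13, C 18, D 19, E 15 → D.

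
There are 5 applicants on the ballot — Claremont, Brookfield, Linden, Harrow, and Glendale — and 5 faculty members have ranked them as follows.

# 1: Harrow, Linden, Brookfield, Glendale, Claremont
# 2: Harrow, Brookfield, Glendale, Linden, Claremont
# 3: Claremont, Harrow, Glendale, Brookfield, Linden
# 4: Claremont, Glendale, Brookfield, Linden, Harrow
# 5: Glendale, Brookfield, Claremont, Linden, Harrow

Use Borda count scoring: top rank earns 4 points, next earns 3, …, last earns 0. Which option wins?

Glendale

Borda scores:
  Claremont: 0 + 0 + 4 + 4 + 2 = 10
  Brookfield: 2 + 3 + 1 + 2 + 3 = 11
  Linden: 3 + 1 + 0 + 1 + 1 = 6
  Harrow: 4 + 4 + 3 + 0 + 0 = 11
  Glendale: 1 + 2 + 2 + 3 + 4 = 12
Glendale has the highest total.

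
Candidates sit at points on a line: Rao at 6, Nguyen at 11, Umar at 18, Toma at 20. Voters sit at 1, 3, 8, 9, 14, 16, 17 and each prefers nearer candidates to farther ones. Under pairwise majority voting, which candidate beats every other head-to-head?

Nguyen

With single-peaked preferences on a line, the Condorcet winner is the candidate closest to the median voter.
The median voter (position 9) is closest to Nguyen at 11.
Check: Nguyen vs Rao — voters closer to Nguyen: 4 of 7.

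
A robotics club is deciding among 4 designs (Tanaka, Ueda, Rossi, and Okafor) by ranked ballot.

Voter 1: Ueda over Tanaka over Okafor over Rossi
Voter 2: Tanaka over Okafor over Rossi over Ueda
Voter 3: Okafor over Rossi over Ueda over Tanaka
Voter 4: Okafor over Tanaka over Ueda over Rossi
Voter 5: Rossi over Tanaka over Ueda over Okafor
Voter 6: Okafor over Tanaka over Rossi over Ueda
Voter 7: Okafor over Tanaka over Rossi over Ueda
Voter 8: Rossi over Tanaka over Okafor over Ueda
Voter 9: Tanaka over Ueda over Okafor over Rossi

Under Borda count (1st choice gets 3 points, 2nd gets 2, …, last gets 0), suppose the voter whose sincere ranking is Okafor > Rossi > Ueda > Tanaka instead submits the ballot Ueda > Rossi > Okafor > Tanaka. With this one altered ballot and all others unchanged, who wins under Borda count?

Borda totals with the altered ballot: Tanaka 18, Ueda 10, Rossi 11, Okafor 15.
The winner is unchanged: still Tanaka.

Tanaka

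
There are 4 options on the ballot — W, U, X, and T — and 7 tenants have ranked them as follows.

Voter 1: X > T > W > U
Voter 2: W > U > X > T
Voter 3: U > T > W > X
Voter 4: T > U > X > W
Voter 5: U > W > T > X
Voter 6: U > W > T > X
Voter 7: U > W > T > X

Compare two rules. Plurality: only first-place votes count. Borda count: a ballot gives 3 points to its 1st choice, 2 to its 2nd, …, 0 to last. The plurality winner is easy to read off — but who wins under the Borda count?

U

Plurality first-place counts: W 1, U 4, X 1, T 1 → U.
Borda totals: W 11, U 16, X 5, T 10 → U.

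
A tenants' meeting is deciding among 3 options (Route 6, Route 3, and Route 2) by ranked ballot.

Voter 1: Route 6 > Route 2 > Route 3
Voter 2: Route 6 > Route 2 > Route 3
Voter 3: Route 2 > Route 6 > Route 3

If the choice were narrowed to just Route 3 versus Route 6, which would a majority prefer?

Route 6

Ballots ranking Route 3 above Route 6: 0.
Ballots ranking Route 6 above Route 3: 3.
Route 6 wins the head-to-head, 3–0.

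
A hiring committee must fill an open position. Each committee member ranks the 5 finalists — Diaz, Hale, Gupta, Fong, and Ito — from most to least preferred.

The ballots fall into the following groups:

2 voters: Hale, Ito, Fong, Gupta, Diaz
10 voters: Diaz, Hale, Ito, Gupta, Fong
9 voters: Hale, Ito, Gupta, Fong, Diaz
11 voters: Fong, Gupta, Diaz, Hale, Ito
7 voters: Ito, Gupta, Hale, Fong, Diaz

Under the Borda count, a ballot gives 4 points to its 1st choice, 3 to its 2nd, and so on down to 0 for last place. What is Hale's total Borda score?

Borda scores:
  Diaz: 2·0 + 10·4 + 9·0 + 11·2 + 7·0 = 62
  Hale: 2·4 + 10·3 + 9·4 + 11·1 + 7·2 = 99
  Gupta: 2·1 + 10·1 + 9·2 + 11·3 + 7·3 = 84
  Fong: 2·2 + 10·0 + 9·1 + 11·4 + 7·1 = 64
  Ito: 2·3 + 10·2 + 9·3 + 11·0 + 7·4 = 81

99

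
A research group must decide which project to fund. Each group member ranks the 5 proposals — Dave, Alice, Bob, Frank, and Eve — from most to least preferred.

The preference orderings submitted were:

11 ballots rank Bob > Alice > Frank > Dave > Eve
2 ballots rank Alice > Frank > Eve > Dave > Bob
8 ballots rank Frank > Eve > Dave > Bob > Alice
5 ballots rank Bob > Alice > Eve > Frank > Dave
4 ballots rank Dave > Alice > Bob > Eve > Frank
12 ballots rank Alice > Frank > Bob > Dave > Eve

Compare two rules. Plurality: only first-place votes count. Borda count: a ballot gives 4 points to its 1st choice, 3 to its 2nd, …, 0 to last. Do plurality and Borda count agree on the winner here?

Plurality first-place counts: Dave 4, Alice 14, Bob 16, Frank 8, Eve 0 → Bob.
Borda totals: Dave 57, Alice 116, Bob 104, Frank 101, Eve 42 → Alice.
The two rules disagree: plurality picks Bob, Borda picks Alice.

No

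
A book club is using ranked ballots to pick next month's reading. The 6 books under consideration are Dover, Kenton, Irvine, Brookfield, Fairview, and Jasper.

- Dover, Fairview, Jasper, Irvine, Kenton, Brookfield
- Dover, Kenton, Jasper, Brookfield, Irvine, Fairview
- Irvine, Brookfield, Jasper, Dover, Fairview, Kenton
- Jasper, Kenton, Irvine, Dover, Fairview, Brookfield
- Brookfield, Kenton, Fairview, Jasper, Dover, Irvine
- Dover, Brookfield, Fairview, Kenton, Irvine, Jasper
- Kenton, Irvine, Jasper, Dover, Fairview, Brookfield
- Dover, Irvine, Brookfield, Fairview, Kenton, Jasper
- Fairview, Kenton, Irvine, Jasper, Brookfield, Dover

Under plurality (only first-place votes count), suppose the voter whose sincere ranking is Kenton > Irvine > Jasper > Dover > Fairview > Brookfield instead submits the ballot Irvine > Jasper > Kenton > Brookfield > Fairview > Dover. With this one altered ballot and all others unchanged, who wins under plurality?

Dover

First-place totals with the altered ballot: Dover 4, Kenton 0, Irvine 2, Brookfield 1, Fairview 1, Jasper 1.
The winner is unchanged: still Dover.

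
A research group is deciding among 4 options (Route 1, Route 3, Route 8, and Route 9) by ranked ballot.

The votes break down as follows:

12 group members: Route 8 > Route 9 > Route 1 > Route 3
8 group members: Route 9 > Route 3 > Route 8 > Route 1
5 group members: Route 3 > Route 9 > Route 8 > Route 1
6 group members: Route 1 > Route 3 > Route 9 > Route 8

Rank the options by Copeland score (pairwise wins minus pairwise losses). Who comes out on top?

Pairwise results:
  Route 1 vs Route 3: Route 1 wins 18–13.
  Route 1 vs Route 8: Route 8 wins 25–6.
  Route 1 vs Route 9: Route 9 wins 25–6.
  Route 3 vs Route 8: Route 3 wins 19–12.
  Route 3 vs Route 9: Route 9 wins 20–11.
  Route 8 vs Route 9: Route 9 wins 19–12.
Copeland scores (wins − losses):
  Route 1: 1 − 2 = -1
  Route 3: 1 − 2 = -1
  Route 8: 1 − 2 = -1
  Route 9: 3 − 0 = 3
Route 9 has the best Copeland score.

Route 9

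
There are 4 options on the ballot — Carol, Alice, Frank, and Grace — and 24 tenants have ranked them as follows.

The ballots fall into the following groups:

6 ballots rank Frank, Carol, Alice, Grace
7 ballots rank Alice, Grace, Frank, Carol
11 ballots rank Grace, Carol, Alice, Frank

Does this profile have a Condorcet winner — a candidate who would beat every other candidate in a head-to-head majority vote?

Head-to-head results (24 voters total):
Carol vs Alice: Carol wins 17–7.
Carol vs Frank: Frank wins 13–11.
Carol vs Grace: Grace wins 18–6.
Alice vs Frank: Alice wins 18–6.
Alice vs Grace: Alice wins 13–11.
Frank vs Grace: Grace wins 18–6.
No candidate beats all others: Carol beats Alice beats Frank beats Carol, a majority cycle.

No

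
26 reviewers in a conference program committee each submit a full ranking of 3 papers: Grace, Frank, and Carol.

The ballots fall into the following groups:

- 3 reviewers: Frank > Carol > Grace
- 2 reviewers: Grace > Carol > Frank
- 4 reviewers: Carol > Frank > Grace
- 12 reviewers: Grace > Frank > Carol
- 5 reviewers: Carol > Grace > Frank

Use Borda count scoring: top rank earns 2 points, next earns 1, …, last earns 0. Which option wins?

Borda scores:
  Grace: 3·0 + 2·2 + 4·0 + 12·2 + 5·1 = 33
  Frank: 3·2 + 2·0 + 4·1 + 12·1 + 5·0 = 22
  Carol: 3·1 + 2·1 + 4·2 + 12·0 + 5·2 = 23
Grace has the highest total.

Grace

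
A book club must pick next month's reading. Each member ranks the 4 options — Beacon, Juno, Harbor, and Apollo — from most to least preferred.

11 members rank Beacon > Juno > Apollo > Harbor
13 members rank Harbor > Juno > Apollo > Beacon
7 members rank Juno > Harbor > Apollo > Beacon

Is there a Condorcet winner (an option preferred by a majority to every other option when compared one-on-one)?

Yes

Head-to-head results (31 voters total):
Beacon vs Juno: Juno wins 20–11.
Beacon vs Harbor: Harbor wins 20–11.
Beacon vs Apollo: Apollo wins 20–11.
Juno vs Harbor: Juno wins 18–13.
Juno vs Apollo: Juno wins 31–0.
Harbor vs Apollo: Harbor wins 20–11.
Juno beats each rival — Beacon (20–11), Harbor (18–13), Apollo (31–0) — so Juno is the Condorcet winner.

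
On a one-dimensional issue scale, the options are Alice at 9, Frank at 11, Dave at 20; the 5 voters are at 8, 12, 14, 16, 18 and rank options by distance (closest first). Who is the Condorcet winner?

Frank

With single-peaked preferences on a line, the Condorcet winner is the candidate closest to the median voter.
The median voter (position 14) is closest to Frank at 11.
Check: Frank vs Dave — voters closer to Frank: 3 of 5.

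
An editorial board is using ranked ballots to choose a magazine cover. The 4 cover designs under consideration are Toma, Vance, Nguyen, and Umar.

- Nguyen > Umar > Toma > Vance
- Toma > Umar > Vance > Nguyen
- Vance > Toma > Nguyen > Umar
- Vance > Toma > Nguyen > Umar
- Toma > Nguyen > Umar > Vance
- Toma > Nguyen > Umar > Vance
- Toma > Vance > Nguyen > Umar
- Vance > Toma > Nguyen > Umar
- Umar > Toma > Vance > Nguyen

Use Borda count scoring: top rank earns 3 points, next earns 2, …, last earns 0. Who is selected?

Borda scores:
  Toma: 1 + 3 + 2 + 2 + 3 + 3 + 3 + 2 + 2 = 21
  Vance: 0 + 1 + 3 + 3 + 0 + 0 + 2 + 3 + 1 = 13
  Nguyen: 3 + 0 + 1 + 1 + 2 + 2 + 1 + 1 + 0 = 11
  Umar: 2 + 2 + 0 + 0 + 1 + 1 + 0 + 0 + 3 = 9
Toma has the highest total.

Toma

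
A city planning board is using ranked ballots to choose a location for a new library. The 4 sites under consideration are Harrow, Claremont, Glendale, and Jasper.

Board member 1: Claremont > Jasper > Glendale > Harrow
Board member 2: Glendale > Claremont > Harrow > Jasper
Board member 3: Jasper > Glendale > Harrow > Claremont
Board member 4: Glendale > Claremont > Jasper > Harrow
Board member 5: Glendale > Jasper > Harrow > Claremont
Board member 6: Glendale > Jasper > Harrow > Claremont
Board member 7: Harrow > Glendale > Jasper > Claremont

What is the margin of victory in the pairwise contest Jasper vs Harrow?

Ballots ranking Jasper above Harrow: 5.
Ballots ranking Harrow above Jasper: 2.
Jasper wins 5–2, a margin of 3.

3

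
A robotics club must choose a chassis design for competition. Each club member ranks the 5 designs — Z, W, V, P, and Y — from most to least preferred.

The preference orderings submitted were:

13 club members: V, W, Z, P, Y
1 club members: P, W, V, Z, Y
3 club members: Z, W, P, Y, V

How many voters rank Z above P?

16

Ballots ranking Z above P: 13+3 = 16.
Ballots ranking P above Z: 1.
So 16 of 17 voters prefer Z to P.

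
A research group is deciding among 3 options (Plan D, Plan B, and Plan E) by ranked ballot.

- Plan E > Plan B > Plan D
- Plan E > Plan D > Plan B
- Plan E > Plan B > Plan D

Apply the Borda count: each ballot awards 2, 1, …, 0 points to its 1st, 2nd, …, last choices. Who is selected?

Plan E

Borda scores:
  Plan D: 0 + 1 + 0 = 1
  Plan B: 1 + 0 + 1 = 2
  Plan E: 2 + 2 + 2 = 6
Plan E has the highest total.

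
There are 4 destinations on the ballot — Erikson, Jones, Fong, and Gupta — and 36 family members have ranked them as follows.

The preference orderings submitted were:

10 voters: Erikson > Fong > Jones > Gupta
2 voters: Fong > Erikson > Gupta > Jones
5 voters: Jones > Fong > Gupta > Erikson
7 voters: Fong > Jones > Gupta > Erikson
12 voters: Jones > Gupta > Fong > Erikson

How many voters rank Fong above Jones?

Ballots ranking Fong above Jones: 10+2+7 = 19.
Ballots ranking Jones above Fong: 5+12 = 17.
So 19 of 36 voters prefer Fong to Jones.

19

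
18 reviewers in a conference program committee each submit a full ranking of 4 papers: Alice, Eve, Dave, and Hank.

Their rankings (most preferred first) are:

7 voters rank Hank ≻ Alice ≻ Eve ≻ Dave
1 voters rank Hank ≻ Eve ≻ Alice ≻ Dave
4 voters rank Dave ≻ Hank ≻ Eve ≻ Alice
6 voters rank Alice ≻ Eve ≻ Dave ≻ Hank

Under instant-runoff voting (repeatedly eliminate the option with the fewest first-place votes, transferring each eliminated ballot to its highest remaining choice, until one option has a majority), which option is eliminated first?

Round 1: Hank 8, Alice 6, Dave 4, Eve 0. Eve has the fewest and is eliminated.
Round 2: Hank 8, Alice 6, Dave 4. Dave has the fewest and is eliminated.
Round 3: Hank 12, Alice 6. Hank has a majority.

Eve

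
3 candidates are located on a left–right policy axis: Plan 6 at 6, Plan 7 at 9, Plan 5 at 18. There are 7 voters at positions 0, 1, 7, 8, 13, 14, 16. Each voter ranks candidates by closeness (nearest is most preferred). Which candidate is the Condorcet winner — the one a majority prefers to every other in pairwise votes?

With single-peaked preferences on a line, the Condorcet winner is the candidate closest to the median voter.
The median voter (position 8) is closest to Plan 7 at 9.
Check: Plan 7 vs Plan 6 — voters closer to Plan 7: 4 of 7.

Plan 7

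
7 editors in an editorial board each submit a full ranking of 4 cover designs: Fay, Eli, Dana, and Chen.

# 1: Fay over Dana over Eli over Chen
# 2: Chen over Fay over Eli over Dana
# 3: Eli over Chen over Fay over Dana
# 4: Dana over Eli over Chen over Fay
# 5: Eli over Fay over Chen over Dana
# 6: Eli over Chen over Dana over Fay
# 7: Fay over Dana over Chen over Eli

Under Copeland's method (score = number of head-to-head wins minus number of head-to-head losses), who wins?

Pairwise results:
  Fay vs Eli: Eli wins 4–3.
  Fay vs Dana: Fay wins 5–2.
  Fay vs Chen: Chen wins 4–3.
  Eli vs Dana: Eli wins 4–3.
  Eli vs Chen: Eli wins 5–2.
  Dana vs Chen: Chen wins 4–3.
Copeland scores (wins − losses):
  Fay: 1 − 2 = -1
  Eli: 3 − 0 = 3
  Dana: 0 − 3 = -3
  Chen: 2 − 1 = 1
Eli has the best Copeland score.

Eli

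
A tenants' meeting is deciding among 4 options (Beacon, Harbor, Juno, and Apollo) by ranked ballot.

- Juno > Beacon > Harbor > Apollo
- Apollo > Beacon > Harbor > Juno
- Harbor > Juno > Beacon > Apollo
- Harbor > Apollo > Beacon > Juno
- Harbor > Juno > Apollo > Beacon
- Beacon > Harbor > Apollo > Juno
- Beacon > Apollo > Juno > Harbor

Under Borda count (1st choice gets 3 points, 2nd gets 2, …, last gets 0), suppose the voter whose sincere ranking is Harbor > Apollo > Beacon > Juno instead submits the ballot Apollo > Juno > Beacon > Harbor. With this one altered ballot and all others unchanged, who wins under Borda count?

Beacon

Borda totals with the altered ballot: Beacon 12, Harbor 10, Juno 10, Apollo 10.
The switch changes the winner from Harbor to Beacon.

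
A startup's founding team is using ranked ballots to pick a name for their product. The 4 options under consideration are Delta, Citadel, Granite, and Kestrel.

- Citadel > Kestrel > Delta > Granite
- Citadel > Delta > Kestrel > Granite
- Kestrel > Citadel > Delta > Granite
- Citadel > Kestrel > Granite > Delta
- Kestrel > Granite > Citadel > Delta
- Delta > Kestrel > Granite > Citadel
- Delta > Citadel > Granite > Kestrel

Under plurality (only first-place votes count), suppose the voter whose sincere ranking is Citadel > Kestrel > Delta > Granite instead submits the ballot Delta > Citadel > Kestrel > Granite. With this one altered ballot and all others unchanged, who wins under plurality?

First-place totals with the altered ballot: Delta 3, Citadel 2, Granite 0, Kestrel 2.
The switch changes the winner from Citadel to Delta.

Delta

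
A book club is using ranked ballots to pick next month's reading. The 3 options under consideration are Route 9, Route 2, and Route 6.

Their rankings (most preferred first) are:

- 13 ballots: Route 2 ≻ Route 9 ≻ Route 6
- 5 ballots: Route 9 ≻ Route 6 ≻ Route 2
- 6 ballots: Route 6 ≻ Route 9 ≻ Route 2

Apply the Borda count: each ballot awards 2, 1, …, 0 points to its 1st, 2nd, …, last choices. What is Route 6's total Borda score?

17

Borda scores:
  Route 9: 13·1 + 5·2 + 6·1 = 29
  Route 2: 13·2 + 5·0 + 6·0 = 26
  Route 6: 13·0 + 5·1 + 6·2 = 17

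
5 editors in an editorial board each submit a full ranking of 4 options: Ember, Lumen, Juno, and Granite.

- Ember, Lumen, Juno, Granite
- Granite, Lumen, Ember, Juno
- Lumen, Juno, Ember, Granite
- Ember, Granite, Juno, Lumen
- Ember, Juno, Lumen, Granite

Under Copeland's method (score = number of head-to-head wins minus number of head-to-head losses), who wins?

Ember

Pairwise results:
  Ember vs Lumen: Ember wins 3–2.
  Ember vs Juno: Ember wins 4–1.
  Ember vs Granite: Ember wins 4–1.
  Lumen vs Juno: Lumen wins 3–2.
  Lumen vs Granite: Lumen wins 3–2.
  Juno vs Granite: Juno wins 3–2.
Copeland scores (wins − losses):
  Ember: 3 − 0 = 3
  Lumen: 2 − 1 = 1
  Juno: 1 − 2 = -1
  Granite: 0 − 3 = -3
Ember has the best Copeland score.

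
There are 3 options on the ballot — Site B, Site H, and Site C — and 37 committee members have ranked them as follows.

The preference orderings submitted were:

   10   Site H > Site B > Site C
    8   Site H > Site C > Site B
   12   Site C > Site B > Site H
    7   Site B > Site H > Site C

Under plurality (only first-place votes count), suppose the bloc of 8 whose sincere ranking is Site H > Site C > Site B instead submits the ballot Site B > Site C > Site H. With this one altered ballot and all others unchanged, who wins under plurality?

First-place totals with the altered ballot: Site B 15, Site H 10, Site C 12.
The switch changes the winner from Site H to Site B.

Site B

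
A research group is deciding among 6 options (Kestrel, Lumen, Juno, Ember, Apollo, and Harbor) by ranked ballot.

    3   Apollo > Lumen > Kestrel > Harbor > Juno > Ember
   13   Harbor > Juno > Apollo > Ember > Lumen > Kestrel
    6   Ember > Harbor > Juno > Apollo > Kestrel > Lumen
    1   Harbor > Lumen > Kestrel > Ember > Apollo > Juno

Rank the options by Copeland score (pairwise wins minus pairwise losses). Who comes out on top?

Harbor

Pairwise results:
  Kestrel vs Lumen: Lumen wins 17–6.
  Kestrel vs Juno: Juno wins 19–4.
  Kestrel vs Ember: Ember wins 19–4.
  Kestrel vs Apollo: Apollo wins 22–1.
  Kestrel vs Harbor: Harbor wins 20–3.
  Lumen vs Juno: Juno wins 19–4.
  Lumen vs Ember: Ember wins 19–4.
  Lumen vs Apollo: Apollo wins 22–1.
  Lumen vs Harbor: Harbor wins 20–3.
  Juno vs Ember: Juno wins 16–7.
  Juno vs Apollo: Juno wins 19–4.
  Juno vs Harbor: Harbor wins 23–0.
  Ember vs Apollo: Apollo wins 16–7.
  Ember vs Harbor: Harbor wins 17–6.
  Apollo vs Harbor: Harbor wins 20–3.
Copeland scores (wins − losses):
  Kestrel: 0 − 5 = -5
  Lumen: 1 − 4 = -3
  Juno: 4 − 1 = 3
  Ember: 2 − 3 = -1
  Apollo: 3 − 2 = 1
  Harbor: 5 − 0 = 5
Harbor has the best Copeland score.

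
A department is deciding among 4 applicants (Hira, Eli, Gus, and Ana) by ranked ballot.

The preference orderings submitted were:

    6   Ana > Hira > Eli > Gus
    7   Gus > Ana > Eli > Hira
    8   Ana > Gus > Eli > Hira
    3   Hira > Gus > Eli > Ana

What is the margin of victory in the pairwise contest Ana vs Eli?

18

Ballots ranking Ana above Eli: 6+7+8 = 21.
Ballots ranking Eli above Ana: 3.
Ana wins 21–3, a margin of 18.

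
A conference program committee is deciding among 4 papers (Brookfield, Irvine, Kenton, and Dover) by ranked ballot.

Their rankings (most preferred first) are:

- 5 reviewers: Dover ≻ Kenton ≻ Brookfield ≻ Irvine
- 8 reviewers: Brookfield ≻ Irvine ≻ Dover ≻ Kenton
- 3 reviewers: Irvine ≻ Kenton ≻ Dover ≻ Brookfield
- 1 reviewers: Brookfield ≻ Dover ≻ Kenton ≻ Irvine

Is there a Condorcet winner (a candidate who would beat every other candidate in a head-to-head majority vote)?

Head-to-head results (17 voters total):
Brookfield vs Irvine: Brookfield wins 14–3.
Brookfield vs Kenton: Brookfield wins 9–8.
Brookfield vs Dover: Brookfield wins 9–8.
Irvine vs Kenton: Irvine wins 11–6.
Irvine vs Dover: Irvine wins 11–6.
Kenton vs Dover: Dover wins 14–3.
Brookfield beats each rival — Irvine (14–3), Kenton (9–8), Dover (9–8) — so Brookfield is the Condorcet winner.

Yes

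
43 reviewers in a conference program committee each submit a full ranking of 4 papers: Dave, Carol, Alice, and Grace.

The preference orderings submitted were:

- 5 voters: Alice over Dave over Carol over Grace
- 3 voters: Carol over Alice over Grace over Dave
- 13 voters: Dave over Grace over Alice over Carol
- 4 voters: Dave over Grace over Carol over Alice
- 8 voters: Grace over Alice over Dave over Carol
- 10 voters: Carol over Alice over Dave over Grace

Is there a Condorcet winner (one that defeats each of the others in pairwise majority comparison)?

Head-to-head results (43 voters total):
Dave vs Carol: Dave wins 30–13.
Dave vs Alice: Alice wins 26–17.
Dave vs Grace: Dave wins 32–11.
Carol vs Alice: Alice wins 26–17.
Carol vs Grace: Grace wins 25–18.
Alice vs Grace: Grace wins 25–18.
No candidate beats all others: Dave beats Grace beats Alice beats Dave, a majority cycle.

No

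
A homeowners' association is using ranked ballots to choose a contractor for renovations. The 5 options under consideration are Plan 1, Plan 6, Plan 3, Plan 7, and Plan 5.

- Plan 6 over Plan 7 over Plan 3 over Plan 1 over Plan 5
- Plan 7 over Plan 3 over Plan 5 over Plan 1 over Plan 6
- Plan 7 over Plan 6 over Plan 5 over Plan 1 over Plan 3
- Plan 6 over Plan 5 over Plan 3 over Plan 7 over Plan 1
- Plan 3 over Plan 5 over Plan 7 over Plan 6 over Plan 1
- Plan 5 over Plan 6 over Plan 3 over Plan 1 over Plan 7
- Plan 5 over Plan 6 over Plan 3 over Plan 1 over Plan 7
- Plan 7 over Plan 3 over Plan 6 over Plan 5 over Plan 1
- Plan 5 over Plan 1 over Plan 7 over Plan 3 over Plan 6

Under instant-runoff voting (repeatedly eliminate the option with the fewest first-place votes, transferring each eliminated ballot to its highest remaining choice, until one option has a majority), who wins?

Round 1: Plan 7 3, Plan 5 3, Plan 6 2, Plan 3 1, Plan 1 0. Plan 1 has the fewest and is eliminated.
Round 2: Plan 7 3, Plan 5 3, Plan 6 2, Plan 3 1. Plan 3 has the fewest and is eliminated.
Round 3: Plan 5 4, Plan 7 3, Plan 6 2. Plan 6 has the fewest and is eliminated.
Round 4: Plan 5 5, Plan 7 4. Plan 5 has a majority.

Plan 5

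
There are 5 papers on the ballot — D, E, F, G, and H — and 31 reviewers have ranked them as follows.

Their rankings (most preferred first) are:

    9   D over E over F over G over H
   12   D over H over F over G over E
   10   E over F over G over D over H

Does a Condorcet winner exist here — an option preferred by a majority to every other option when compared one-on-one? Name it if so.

Head-to-head results (31 voters total):
D vs E: D wins 21–10.
D vs F: D wins 21–10.
D vs G: D wins 21–10.
D vs H: D wins 31–0.
E vs F: E wins 19–12.
E vs G: E wins 19–12.
E vs H: E wins 19–12.
F vs G: F wins 31–0.
F vs H: F wins 19–12.
G vs H: G wins 19–12.
D beats each rival — E (21–10), F (21–10), G (21–10), H (31–0) — so D is the Condorcet winner.

D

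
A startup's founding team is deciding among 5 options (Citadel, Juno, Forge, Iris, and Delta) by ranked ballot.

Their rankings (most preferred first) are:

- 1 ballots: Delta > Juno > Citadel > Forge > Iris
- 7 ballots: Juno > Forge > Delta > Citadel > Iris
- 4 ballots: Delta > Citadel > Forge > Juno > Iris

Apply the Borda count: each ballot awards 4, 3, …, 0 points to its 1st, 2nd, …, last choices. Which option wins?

Borda scores:
  Citadel: 2 + 7·1 + 4·3 = 21
  Juno: 3 + 7·4 + 4·1 = 35
  Forge: 1 + 7·3 + 4·2 = 30
  Iris: 0 + 7·0 + 4·0 = 0
  Delta: 4 + 7·2 + 4·4 = 34
Juno has the highest total.

Juno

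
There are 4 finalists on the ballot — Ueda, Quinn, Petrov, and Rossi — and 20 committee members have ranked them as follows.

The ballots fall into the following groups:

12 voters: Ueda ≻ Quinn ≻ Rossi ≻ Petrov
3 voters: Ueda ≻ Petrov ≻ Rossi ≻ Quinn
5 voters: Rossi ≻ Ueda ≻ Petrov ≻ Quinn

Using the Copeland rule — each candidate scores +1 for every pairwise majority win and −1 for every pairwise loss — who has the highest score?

Pairwise results:
  Ueda vs Quinn: Ueda wins 20–0.
  Ueda vs Petrov: Ueda wins 20–0.
  Ueda vs Rossi: Ueda wins 15–5.
  Quinn vs Petrov: Quinn wins 12–8.
  Quinn vs Rossi: Quinn wins 12–8.
  Petrov vs Rossi: Rossi wins 17–3.
Copeland scores (wins − losses):
  Ueda: 3 − 0 = 3
  Quinn: 2 − 1 = 1
  Petrov: 0 − 3 = -3
  Rossi: 1 − 2 = -1
Ueda has the best Copeland score.

Ueda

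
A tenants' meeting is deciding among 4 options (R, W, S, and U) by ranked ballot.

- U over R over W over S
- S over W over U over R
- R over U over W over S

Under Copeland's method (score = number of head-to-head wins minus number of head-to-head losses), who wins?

Pairwise results:
  R vs W: R wins 2–1.
  R vs S: R wins 2–1.
  R vs U: U wins 2–1.
  W vs S: W wins 2–1.
  W vs U: U wins 2–1.
  S vs U: U wins 2–1.
Copeland scores (wins − losses):
  R: 2 − 1 = 1
  W: 1 − 2 = -1
  S: 0 − 3 = -3
  U: 3 − 0 = 3
U has the best Copeland score.

U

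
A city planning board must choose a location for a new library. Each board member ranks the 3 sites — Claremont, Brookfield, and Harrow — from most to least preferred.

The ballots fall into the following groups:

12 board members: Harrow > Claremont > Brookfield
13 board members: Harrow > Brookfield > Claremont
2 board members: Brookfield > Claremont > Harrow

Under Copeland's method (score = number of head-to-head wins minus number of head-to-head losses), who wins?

Pairwise results:
  Claremont vs Brookfield: Brookfield wins 15–12.
  Claremont vs Harrow: Harrow wins 25–2.
  Brookfield vs Harrow: Harrow wins 25–2.
Copeland scores (wins − losses):
  Claremont: 0 − 2 = -2
  Brookfield: 1 − 1 = 0
  Harrow: 2 − 0 = 2
Harrow has the best Copeland score.

Harrow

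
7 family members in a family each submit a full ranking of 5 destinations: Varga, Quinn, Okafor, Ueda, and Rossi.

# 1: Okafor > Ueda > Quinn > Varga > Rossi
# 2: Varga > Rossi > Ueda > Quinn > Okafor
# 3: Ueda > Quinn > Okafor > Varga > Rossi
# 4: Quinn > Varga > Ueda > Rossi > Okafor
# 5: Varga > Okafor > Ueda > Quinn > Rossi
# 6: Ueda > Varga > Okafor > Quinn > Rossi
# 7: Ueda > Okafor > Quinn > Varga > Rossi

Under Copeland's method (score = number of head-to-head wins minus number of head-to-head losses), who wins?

Pairwise results:
  Varga vs Quinn: Quinn wins 4–3.
  Varga vs Okafor: Varga wins 4–3.
  Varga vs Ueda: Ueda wins 4–3.
  Varga vs Rossi: Varga wins 7–0.
  Quinn vs Okafor: Okafor wins 4–3.
  Quinn vs Ueda: Ueda wins 6–1.
  Quinn vs Rossi: Quinn wins 6–1.
  Okafor vs Ueda: Ueda wins 5–2.
  Okafor vs Rossi: Okafor wins 5–2.
  Ueda vs Rossi: Ueda wins 6–1.
Copeland scores (wins − losses):
  Varga: 2 − 2 = 0
  Quinn: 2 − 2 = 0
  Okafor: 2 − 2 = 0
  Ueda: 4 − 0 = 4
  Rossi: 0 − 4 = -4
Ueda has the best Copeland score.

Ueda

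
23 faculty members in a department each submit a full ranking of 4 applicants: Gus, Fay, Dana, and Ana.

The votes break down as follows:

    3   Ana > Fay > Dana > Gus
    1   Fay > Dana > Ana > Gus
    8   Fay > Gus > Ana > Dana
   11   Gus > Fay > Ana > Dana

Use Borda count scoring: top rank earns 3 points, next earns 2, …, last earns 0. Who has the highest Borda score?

Fay

Borda scores:
  Gus: 3·0 + 0 + 8·2 + 11·3 = 49
  Fay: 3·2 + 3 + 8·3 + 11·2 = 55
  Dana: 3·1 + 2 + 8·0 + 11·0 = 5
  Ana: 3·3 + 1 + 8·1 + 11·1 = 29
Fay has the highest total.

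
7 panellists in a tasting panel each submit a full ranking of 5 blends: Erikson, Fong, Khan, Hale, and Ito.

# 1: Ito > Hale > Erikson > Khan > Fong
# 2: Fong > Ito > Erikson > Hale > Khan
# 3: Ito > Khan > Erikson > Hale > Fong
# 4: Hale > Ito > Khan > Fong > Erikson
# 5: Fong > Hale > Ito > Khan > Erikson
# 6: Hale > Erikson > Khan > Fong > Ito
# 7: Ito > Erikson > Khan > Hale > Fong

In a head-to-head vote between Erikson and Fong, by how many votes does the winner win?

Ballots ranking Erikson above Fong: 4.
Ballots ranking Fong above Erikson: 3.
Erikson wins 4–3, a margin of 1.

1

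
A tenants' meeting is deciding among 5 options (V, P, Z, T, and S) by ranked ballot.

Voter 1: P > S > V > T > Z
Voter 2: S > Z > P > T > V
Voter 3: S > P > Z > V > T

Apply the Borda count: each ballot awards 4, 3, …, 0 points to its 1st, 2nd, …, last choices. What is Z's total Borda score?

5

Borda scores:
  V: 2 + 0 + 1 = 3
  P: 4 + 2 + 3 = 9
  Z: 0 + 3 + 2 = 5
  T: 1 + 1 + 0 = 2
  S: 3 + 4 + 4 = 11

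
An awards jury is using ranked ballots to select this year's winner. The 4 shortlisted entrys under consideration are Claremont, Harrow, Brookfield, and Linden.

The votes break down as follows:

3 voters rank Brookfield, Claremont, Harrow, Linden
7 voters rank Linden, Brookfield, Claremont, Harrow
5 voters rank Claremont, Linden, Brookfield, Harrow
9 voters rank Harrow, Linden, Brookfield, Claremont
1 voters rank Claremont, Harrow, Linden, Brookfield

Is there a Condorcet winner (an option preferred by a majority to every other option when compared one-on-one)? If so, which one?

Head-to-head results (25 voters total):
Claremont vs Harrow: Claremont wins 16–9.
Claremont vs Brookfield: Brookfield wins 19–6.
Claremont vs Linden: Linden wins 16–9.
Harrow vs Brookfield: Brookfield wins 15–10.
Harrow vs Linden: Harrow wins 13–12.
Brookfield vs Linden: Linden wins 22–3.
No candidate beats all others: Claremont beats Harrow beats Linden beats Claremont, a majority cycle.

No Condorcet winner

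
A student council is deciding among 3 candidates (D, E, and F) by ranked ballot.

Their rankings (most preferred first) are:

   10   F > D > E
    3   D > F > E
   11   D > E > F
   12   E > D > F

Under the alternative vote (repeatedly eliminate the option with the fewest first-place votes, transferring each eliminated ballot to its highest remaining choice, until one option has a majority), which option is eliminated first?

Round 1: D 14, E 12, F 10. F has the fewest and is eliminated.
Round 2: D 24, E 12. D has a majority.

F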